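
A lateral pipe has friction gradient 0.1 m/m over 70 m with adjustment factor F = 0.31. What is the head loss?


hf = J * L * F = 0.1 * 70 * 0.31 = 2.1700 m

2.1700 m


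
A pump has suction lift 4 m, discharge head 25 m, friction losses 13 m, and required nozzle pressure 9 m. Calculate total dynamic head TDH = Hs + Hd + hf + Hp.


TDH = Hs + Hd + hf + Hp = 4 + 25 + 13 + 9 = 51

51 m


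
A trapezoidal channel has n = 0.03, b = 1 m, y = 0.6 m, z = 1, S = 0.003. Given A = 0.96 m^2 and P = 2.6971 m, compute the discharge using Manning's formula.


R = A/P = 0.96/2.6971 = 0.355938
Q = (1/0.03) * 0.96 * 0.355938^(2/3) * 0.003^0.5

0.8803 m^3/s


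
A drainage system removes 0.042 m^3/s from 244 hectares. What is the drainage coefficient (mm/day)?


DC = Q * 86400 / (A * 10000) * 1000
DC = 0.042 * 86400 / (244 * 10000) * 1000
DC = 3628800.0000 / 2440000

1.4872 mm/day


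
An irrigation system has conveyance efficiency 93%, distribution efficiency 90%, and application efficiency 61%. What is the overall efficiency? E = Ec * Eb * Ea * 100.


Ec = 0.93, Eb = 0.9, Ea = 0.61
E = 0.93 * 0.9 * 0.61 * 100 = 51.0570%

51.0570 %


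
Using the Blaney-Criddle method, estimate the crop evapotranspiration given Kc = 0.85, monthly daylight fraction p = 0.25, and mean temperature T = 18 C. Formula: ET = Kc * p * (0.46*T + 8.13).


ET = Kc * p * (0.46*T + 8.13)
ET = 0.85 * 0.25 * (0.46*18 + 8.13)
ET = 0.85 * 0.25 * 16.4100

3.4871 mm/day


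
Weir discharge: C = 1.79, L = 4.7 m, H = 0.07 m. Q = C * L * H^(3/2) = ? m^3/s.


Q = C * L * H^(3/2) = 1.79 * 4.7 * 0.07^1.5 = 1.79 * 4.7 * 0.018520

0.1558 m^3/s


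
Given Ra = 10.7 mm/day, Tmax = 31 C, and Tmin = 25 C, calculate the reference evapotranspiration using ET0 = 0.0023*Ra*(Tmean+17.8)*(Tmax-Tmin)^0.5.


Tmean = (Tmax + Tmin)/2 = (31 + 25)/2 = 28.0
ET0 = 0.0023 * 10.7 * (28.0 + 17.8) * sqrt(31 - 25)
ET0 = 0.0023 * 10.7 * 45.8 * 2.449490

2.7609 mm/day


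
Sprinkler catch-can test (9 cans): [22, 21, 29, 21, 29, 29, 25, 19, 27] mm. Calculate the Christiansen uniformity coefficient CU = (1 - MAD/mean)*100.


mean = 24.666667 mm
MAD = 3.481481 mm
CU = (1 - 3.481481/24.666667)*100

85.8859 %


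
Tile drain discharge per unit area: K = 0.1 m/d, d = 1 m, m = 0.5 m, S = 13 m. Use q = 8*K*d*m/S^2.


q = 8*K*d*m/S^2
q = 8*0.1*1*0.5/13^2
q = 0.4000 / 169

0.0024 m/d


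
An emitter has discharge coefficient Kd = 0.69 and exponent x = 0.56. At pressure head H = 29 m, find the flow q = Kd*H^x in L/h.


q = Kd * H^x = 0.69 * 29^0.56 = 0.69 * 6.590872

4.5477 L/h


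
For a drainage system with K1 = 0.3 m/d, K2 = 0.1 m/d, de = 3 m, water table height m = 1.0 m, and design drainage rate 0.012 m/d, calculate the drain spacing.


S^2 = 8*K2*de*m/q + 4*K1*m^2/q
S^2 = 8*0.1*3*1.0/0.012 + 4*0.3*1.0^2/0.012
S = sqrt(300.0000)

17.3205 m


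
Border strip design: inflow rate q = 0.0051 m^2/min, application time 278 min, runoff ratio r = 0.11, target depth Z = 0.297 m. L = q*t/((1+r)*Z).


L = q*t/((1+r)*Z)
L = 0.0051*278/((1+0.11)*0.297)
L = 1.4178/0.32967

4.3007 m


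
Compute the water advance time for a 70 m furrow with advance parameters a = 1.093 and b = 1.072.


t = (L/a)^(1/b)
t = (70/1.093)^(1/1.072)
t = 64.043916^(1/1.072)

48.4337 min


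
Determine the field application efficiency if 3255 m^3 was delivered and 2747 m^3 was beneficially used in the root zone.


Ea = V_root / V_field * 100 = 2747 / 3255 * 100 = 84.3932%

84.3932 %


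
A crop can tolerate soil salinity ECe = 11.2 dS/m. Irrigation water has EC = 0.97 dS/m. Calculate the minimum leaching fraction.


LR = ECiw / (5*ECe - ECiw)
LR = 0.97 / (5*11.2 - 0.97)
LR = 0.97 / 55.0300

0.0176


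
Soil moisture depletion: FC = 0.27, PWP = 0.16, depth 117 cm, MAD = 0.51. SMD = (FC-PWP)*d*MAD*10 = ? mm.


SMD = (FC - PWP) * d * MAD * 10
SMD = (0.27 - 0.16) * 117 * 0.51 * 10
SMD = 0.1100 * 117 * 0.51 * 10

65.6370 mm


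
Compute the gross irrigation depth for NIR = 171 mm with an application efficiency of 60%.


Ea = 60% = 0.6
GID = NIR / Ea = 171 / 0.6 = 285.0000 mm

285.0000 mm


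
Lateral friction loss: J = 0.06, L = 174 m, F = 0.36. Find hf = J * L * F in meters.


hf = J * L * F = 0.06 * 174 * 0.36 = 3.7584 m

3.7584 m


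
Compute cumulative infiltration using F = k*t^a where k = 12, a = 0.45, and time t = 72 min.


F = k * t^a = 12 * 72^0.45
F = 12 * 6.851720

82.2206 mm


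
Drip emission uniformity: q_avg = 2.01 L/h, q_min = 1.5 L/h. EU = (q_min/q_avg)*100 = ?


EU = (q_min/q_avg)*100 = (1.5/2.01)*100 = 74.6269%

74.6269 %


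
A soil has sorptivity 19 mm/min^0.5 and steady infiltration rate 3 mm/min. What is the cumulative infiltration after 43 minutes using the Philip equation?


F = S*sqrt(t) + A*t
F = 19*sqrt(43) + 3*43
F = 19*6.557439 + 129

253.5913 mm


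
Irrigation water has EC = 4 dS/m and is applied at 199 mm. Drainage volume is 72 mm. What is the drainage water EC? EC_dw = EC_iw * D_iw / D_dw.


EC_dw = EC_iw * D_iw / D_dw
EC_dw = 4 * 199 / 72
EC_dw = 796 / 72

11.0556 dS/m


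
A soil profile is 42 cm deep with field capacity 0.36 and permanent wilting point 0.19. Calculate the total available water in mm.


AWC = (FC - PWP) * d * 10
AWC = (0.36 - 0.19) * 42 * 10
AWC = 0.1700 * 42 * 10

71.4000 mm


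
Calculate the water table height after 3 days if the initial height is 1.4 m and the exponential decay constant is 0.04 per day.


m = m0 * exp(-k*t)
m = 1.4 * exp(-0.04 * 3)
m = 1.4 * exp(-0.1200)

1.2417 m


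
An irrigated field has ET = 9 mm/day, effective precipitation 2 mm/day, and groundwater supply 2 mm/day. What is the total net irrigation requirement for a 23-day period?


Daily deficit = ET - Pe - GW = 9 - 2 - 2 = 5 mm/day
NIR = 5 * 23 = 115 mm

115.0000 mm


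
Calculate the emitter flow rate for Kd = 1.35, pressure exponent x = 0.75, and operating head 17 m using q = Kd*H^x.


q = Kd * H^x = 1.35 * 17^0.75 = 1.35 * 8.372144

11.3024 L/h


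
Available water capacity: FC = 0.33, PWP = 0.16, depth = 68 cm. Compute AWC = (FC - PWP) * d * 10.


AWC = (FC - PWP) * d * 10
AWC = (0.33 - 0.16) * 68 * 10
AWC = 0.1700 * 68 * 10

115.6000 mm


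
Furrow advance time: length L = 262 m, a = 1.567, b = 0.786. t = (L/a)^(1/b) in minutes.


t = (L/a)^(1/b)
t = (262/1.567)^(1/0.786)
t = 167.198468^(1/0.786)

673.8137 min


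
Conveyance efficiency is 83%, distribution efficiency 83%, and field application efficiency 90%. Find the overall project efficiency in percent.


Ec = 0.83, Eb = 0.83, Ea = 0.9
E = 0.83 * 0.83 * 0.9 * 100 = 62.0010%

62.0010 %


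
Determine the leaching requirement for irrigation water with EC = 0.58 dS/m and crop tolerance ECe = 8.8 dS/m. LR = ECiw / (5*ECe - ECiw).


LR = ECiw / (5*ECe - ECiw)
LR = 0.58 / (5*8.8 - 0.58)
LR = 0.58 / 43.4200

0.0134


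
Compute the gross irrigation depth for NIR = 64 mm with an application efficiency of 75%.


Ea = 75% = 0.75
GID = NIR / Ea = 64 / 0.75 = 85.3333 mm

85.3333 mm


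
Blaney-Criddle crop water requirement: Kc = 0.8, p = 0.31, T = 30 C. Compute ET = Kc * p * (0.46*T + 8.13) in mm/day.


ET = Kc * p * (0.46*T + 8.13)
ET = 0.8 * 0.31 * (0.46*30 + 8.13)
ET = 0.8 * 0.31 * 21.9300

5.4386 mm/day


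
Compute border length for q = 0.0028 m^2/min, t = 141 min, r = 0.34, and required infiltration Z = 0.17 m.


L = q*t/((1+r)*Z)
L = 0.0028*141/((1+0.34)*0.17)
L = 0.3948/0.2278

1.7331 m


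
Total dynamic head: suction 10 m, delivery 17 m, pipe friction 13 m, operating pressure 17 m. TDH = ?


TDH = Hs + Hd + hf + Hp = 10 + 17 + 13 + 17 = 57

57 m


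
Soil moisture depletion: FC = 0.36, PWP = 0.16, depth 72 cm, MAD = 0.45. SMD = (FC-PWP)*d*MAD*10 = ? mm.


SMD = (FC - PWP) * d * MAD * 10
SMD = (0.36 - 0.16) * 72 * 0.45 * 10
SMD = 0.2000 * 72 * 0.45 * 10

64.8000 mm


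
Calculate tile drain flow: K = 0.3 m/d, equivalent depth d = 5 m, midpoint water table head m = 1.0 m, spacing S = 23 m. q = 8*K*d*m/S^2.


q = 8*K*d*m/S^2
q = 8*0.3*5*1.0/23^2
q = 12.0000 / 529

0.0227 m/d


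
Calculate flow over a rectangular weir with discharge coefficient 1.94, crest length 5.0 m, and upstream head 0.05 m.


Q = C * L * H^(3/2) = 1.94 * 5.0 * 0.05^1.5 = 1.94 * 5.0 * 0.011180

0.1084 m^3/s


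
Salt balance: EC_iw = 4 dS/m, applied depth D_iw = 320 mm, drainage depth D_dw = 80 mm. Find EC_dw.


EC_dw = EC_iw * D_iw / D_dw
EC_dw = 4 * 320 / 80
EC_dw = 1280 / 80

16.0000 dS/m


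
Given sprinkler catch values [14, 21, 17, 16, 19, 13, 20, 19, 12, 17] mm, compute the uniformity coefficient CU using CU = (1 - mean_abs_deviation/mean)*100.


mean = 16.800000 mm
MAD = 2.440000 mm
CU = (1 - 2.440000/16.800000)*100

85.4762 %


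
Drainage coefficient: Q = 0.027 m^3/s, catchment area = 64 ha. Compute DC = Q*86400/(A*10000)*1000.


DC = Q * 86400 / (A * 10000) * 1000
DC = 0.027 * 86400 / (64 * 10000) * 1000
DC = 2332800.0000 / 640000

3.6450 mm/day


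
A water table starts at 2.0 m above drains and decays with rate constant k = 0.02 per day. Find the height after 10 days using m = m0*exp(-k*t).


m = m0 * exp(-k*t)
m = 2.0 * exp(-0.02 * 10)
m = 2.0 * exp(-0.2000)

1.6375 m


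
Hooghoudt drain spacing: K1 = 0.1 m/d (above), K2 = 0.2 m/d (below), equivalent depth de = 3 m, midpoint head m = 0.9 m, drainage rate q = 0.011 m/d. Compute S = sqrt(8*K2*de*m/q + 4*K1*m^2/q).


S^2 = 8*K2*de*m/q + 4*K1*m^2/q
S^2 = 8*0.2*3*0.9/0.011 + 4*0.1*0.9^2/0.011
S = sqrt(422.1818)

20.5471 m


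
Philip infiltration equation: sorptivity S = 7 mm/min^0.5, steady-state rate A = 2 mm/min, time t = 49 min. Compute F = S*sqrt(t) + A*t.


F = S*sqrt(t) + A*t
F = 7*sqrt(49) + 2*49
F = 7*7.000000 + 98

147.0000 mm


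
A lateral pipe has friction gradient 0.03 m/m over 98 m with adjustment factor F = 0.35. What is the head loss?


hf = J * L * F = 0.03 * 98 * 0.35 = 1.0290 m

1.0290 m


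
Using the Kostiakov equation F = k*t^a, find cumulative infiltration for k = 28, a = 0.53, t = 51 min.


F = k * t^a = 28 * 51^0.53
F = 28 * 8.035487

224.9936 mm


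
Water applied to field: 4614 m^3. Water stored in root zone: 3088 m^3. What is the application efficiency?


Ea = V_root / V_field * 100 = 3088 / 4614 * 100 = 66.9267%

66.9267 %


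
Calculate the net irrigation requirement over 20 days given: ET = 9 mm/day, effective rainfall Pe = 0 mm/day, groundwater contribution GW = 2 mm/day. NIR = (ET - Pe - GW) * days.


Daily deficit = ET - Pe - GW = 9 - 0 - 2 = 7 mm/day
NIR = 7 * 20 = 140 mm

140.0000 mm


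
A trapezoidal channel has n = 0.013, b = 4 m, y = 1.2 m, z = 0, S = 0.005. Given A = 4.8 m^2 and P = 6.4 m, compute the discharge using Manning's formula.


R = A/P = 4.8/6.4 = 0.750000
Q = (1/0.013) * 4.8 * 0.750000^(2/3) * 0.005^0.5

21.5521 m^3/s


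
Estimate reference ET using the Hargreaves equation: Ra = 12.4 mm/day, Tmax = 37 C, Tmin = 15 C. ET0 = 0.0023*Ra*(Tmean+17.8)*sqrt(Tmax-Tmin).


Tmean = (Tmax + Tmin)/2 = (37 + 15)/2 = 26.0
ET0 = 0.0023 * 12.4 * (26.0 + 17.8) * sqrt(37 - 15)
ET0 = 0.0023 * 12.4 * 43.8 * 4.690416

5.8592 mm/day


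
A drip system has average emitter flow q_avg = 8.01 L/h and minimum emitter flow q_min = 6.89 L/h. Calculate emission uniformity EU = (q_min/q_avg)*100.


EU = (q_min/q_avg)*100 = (6.89/8.01)*100 = 86.0175%

86.0175 %


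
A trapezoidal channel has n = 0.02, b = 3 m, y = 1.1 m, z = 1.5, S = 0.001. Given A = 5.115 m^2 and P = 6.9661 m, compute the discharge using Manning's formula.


R = A/P = 5.115/6.9661 = 0.734270
Q = (1/0.02) * 5.115 * 0.734270^(2/3) * 0.001^0.5

6.5824 m^3/s


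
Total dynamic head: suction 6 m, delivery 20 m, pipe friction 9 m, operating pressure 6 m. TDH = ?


TDH = Hs + Hd + hf + Hp = 6 + 20 + 9 + 6 = 41

41 m


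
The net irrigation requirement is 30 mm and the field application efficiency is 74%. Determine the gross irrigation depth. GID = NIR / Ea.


Ea = 74% = 0.74
GID = NIR / Ea = 30 / 0.74 = 40.5405 mm

40.5405 mm


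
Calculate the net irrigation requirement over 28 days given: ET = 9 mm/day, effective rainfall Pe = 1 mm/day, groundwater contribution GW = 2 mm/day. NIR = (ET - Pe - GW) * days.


Daily deficit = ET - Pe - GW = 9 - 1 - 2 = 6 mm/day
NIR = 6 * 28 = 168 mm

168.0000 mm


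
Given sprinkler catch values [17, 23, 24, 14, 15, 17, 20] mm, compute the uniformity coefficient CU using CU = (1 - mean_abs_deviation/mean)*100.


mean = 18.571429 mm
MAD = 3.224490 mm
CU = (1 - 3.224490/18.571429)*100

82.6374 %


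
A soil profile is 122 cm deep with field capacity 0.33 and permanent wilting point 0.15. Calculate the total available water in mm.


AWC = (FC - PWP) * d * 10
AWC = (0.33 - 0.15) * 122 * 10
AWC = 0.1800 * 122 * 10

219.6000 mm


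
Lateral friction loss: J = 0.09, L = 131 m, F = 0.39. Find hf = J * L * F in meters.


hf = J * L * F = 0.09 * 131 * 0.39 = 4.5981 m

4.5981 m


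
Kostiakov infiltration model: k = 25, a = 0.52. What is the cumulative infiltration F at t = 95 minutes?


F = k * t^a = 25 * 95^0.52
F = 25 * 10.676190

266.9047 mm


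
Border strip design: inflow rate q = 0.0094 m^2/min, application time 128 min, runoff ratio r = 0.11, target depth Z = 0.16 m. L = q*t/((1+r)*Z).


L = q*t/((1+r)*Z)
L = 0.0094*128/((1+0.11)*0.16)
L = 1.2032/0.1776

6.7748 m


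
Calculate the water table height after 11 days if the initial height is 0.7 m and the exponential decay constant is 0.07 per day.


m = m0 * exp(-k*t)
m = 0.7 * exp(-0.07 * 11)
m = 0.7 * exp(-0.7700)

0.3241 m


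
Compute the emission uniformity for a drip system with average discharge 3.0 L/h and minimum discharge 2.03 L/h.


EU = (q_min/q_avg)*100 = (2.03/3.0)*100 = 67.6667%

67.6667 %


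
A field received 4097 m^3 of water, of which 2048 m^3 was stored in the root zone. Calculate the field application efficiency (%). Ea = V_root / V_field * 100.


Ea = V_root / V_field * 100 = 2048 / 4097 * 100 = 49.9878%

49.9878 %


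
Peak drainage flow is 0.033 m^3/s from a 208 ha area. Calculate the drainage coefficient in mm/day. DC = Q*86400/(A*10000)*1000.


DC = Q * 86400 / (A * 10000) * 1000
DC = 0.033 * 86400 / (208 * 10000) * 1000
DC = 2851200.0000 / 2080000

1.3708 mm/day


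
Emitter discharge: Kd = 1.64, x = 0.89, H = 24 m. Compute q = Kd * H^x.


q = Kd * H^x = 1.64 * 24^0.89 = 1.64 * 16.919519

27.7480 L/h


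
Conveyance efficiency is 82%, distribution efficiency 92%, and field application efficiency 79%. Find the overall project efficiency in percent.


Ec = 0.82, Eb = 0.92, Ea = 0.79
E = 0.82 * 0.92 * 0.79 * 100 = 59.5976%

59.5976 %


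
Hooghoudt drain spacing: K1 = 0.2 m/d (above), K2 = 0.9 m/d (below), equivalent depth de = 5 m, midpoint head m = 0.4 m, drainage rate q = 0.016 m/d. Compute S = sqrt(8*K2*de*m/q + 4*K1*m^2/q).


S^2 = 8*K2*de*m/q + 4*K1*m^2/q
S^2 = 8*0.9*5*0.4/0.016 + 4*0.2*0.4^2/0.016
S = sqrt(908.0000)

30.1330 m


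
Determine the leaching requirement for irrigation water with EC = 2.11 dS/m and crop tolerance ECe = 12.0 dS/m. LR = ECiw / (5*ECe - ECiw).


LR = ECiw / (5*ECe - ECiw)
LR = 2.11 / (5*12.0 - 2.11)
LR = 2.11 / 57.8900

0.0364


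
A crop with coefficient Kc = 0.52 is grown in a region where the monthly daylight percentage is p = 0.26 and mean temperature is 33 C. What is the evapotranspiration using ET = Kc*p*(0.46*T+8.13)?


ET = Kc * p * (0.46*T + 8.13)
ET = 0.52 * 0.26 * (0.46*33 + 8.13)
ET = 0.52 * 0.26 * 23.3100

3.1515 mm/day


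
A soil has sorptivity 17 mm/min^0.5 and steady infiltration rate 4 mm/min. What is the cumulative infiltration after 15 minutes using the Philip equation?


F = S*sqrt(t) + A*t
F = 17*sqrt(15) + 4*15
F = 17*3.872983 + 60

125.8407 mm


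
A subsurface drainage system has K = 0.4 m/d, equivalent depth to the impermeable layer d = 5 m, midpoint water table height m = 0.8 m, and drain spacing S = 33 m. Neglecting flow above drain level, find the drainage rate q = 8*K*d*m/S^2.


q = 8*K*d*m/S^2
q = 8*0.4*5*0.8/33^2
q = 12.8000 / 1089

0.0118 m/d


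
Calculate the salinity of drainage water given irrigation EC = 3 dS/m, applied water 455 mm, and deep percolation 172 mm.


EC_dw = EC_iw * D_iw / D_dw
EC_dw = 3 * 455 / 172
EC_dw = 1365 / 172

7.9360 dS/m


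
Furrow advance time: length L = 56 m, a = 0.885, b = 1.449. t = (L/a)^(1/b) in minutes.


t = (L/a)^(1/b)
t = (56/0.885)^(1/1.449)
t = 63.276836^(1/1.449)

17.5023 min


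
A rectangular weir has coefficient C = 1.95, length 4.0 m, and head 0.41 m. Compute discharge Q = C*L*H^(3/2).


Q = C * L * H^(3/2) = 1.95 * 4.0 * 0.41^1.5 = 1.95 * 4.0 * 0.262528

2.0477 m^3/s


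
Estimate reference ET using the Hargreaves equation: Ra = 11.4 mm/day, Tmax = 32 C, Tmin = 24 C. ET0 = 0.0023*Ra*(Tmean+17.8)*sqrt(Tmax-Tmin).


Tmean = (Tmax + Tmin)/2 = (32 + 24)/2 = 28.0
ET0 = 0.0023 * 11.4 * (28.0 + 17.8) * sqrt(32 - 24)
ET0 = 0.0023 * 11.4 * 45.8 * 2.828427

3.3966 mm/day


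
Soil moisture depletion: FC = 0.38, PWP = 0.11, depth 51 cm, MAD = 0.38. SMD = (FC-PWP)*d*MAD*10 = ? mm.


SMD = (FC - PWP) * d * MAD * 10
SMD = (0.38 - 0.11) * 51 * 0.38 * 10
SMD = 0.2700 * 51 * 0.38 * 10

52.3260 mm


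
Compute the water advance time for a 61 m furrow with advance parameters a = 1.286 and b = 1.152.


t = (L/a)^(1/b)
t = (61/1.286)^(1/1.152)
t = 47.433904^(1/1.152)

28.5061 min


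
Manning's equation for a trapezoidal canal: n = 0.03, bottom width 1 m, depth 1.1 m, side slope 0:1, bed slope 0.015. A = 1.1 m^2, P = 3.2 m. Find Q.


R = A/P = 1.1/3.2 = 0.343750
Q = (1/0.03) * 1.1 * 0.343750^(2/3) * 0.015^0.5

2.2037 m^3/s


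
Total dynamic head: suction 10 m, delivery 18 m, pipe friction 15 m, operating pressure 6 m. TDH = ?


TDH = Hs + Hd + hf + Hp = 10 + 18 + 15 + 6 = 49

49 m


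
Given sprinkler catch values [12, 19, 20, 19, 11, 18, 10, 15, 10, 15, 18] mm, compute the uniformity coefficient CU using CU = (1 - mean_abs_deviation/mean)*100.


mean = 15.181818 mm
MAD = 3.289256 mm
CU = (1 - 3.289256/15.181818)*100

78.3342 %


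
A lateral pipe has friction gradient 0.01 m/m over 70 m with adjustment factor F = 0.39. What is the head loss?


hf = J * L * F = 0.01 * 70 * 0.39 = 0.2730 m

0.2730 m


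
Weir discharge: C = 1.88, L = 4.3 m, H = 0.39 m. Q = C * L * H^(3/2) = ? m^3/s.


Q = C * L * H^(3/2) = 1.88 * 4.3 * 0.39^1.5 = 1.88 * 4.3 * 0.243555

1.9689 m^3/s


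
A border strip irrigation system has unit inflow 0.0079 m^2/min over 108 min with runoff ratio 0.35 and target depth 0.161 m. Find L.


L = q*t/((1+r)*Z)
L = 0.0079*108/((1+0.35)*0.161)
L = 0.8532/0.21735

3.9255 m


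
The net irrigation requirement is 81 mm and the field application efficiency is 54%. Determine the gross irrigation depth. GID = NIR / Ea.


Ea = 54% = 0.54
GID = NIR / Ea = 81 / 0.54 = 150.0000 mm

150.0000 mm


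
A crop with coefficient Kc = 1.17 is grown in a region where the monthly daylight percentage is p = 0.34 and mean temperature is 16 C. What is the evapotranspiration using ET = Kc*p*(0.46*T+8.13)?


ET = Kc * p * (0.46*T + 8.13)
ET = 1.17 * 0.34 * (0.46*16 + 8.13)
ET = 1.17 * 0.34 * 15.4900

6.1619 mm/day


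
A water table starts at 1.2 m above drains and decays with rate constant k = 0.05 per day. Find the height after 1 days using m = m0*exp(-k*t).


m = m0 * exp(-k*t)
m = 1.2 * exp(-0.05 * 1)
m = 1.2 * exp(-0.0500)

1.1415 m


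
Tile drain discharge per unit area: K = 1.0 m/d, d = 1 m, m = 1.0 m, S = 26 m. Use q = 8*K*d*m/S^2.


q = 8*K*d*m/S^2
q = 8*1.0*1*1.0/26^2
q = 8.0000 / 676

0.0118 m/d


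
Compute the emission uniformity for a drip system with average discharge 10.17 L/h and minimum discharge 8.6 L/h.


EU = (q_min/q_avg)*100 = (8.6/10.17)*100 = 84.5624%

84.5624 %


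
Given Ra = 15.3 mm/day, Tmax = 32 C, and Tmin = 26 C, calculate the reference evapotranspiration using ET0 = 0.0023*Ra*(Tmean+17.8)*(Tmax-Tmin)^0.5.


Tmean = (Tmax + Tmin)/2 = (32 + 26)/2 = 29.0
ET0 = 0.0023 * 15.3 * (29.0 + 17.8) * sqrt(32 - 26)
ET0 = 0.0023 * 15.3 * 46.8 * 2.449490

4.0340 mm/day


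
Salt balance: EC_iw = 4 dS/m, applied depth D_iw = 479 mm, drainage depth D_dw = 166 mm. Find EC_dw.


EC_dw = EC_iw * D_iw / D_dw
EC_dw = 4 * 479 / 166
EC_dw = 1916 / 166

11.5422 dS/m


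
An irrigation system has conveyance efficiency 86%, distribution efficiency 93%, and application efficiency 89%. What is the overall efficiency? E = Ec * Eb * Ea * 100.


Ec = 0.86, Eb = 0.93, Ea = 0.89
E = 0.86 * 0.93 * 0.89 * 100 = 71.1822%

71.1822 %


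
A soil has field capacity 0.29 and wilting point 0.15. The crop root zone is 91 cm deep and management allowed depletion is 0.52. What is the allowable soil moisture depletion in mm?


SMD = (FC - PWP) * d * MAD * 10
SMD = (0.29 - 0.15) * 91 * 0.52 * 10
SMD = 0.1400 * 91 * 0.52 * 10

66.2480 mm


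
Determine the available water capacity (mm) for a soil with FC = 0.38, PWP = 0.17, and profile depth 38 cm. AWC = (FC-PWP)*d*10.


AWC = (FC - PWP) * d * 10
AWC = (0.38 - 0.17) * 38 * 10
AWC = 0.2100 * 38 * 10

79.8000 mm


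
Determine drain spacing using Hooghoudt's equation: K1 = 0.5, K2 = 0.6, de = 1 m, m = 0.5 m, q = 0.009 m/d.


S^2 = 8*K2*de*m/q + 4*K1*m^2/q
S^2 = 8*0.6*1*0.5/0.009 + 4*0.5*0.5^2/0.009
S = sqrt(322.2222)

17.9505 m


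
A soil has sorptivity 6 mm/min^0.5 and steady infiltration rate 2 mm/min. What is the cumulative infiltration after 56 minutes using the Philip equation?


F = S*sqrt(t) + A*t
F = 6*sqrt(56) + 2*56
F = 6*7.483315 + 112

156.8999 mm


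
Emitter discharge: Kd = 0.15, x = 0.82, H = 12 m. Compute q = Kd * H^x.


q = Kd * H^x = 0.15 * 12^0.82 = 0.15 * 7.672354

1.1509 L/h


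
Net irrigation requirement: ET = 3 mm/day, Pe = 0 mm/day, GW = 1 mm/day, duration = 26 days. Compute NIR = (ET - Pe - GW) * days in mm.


Daily deficit = ET - Pe - GW = 3 - 0 - 1 = 2 mm/day
NIR = 2 * 26 = 52 mm

52.0000 mm


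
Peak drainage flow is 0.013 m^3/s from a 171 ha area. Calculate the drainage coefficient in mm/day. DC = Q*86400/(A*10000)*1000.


DC = Q * 86400 / (A * 10000) * 1000
DC = 0.013 * 86400 / (171 * 10000) * 1000
DC = 1123200.0000 / 1710000

0.6568 mm/day


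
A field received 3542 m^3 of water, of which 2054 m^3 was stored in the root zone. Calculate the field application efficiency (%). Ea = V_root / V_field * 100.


Ea = V_root / V_field * 100 = 2054 / 3542 * 100 = 57.9898%

57.9898 %


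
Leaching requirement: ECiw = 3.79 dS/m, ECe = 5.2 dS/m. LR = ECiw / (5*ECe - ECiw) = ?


LR = ECiw / (5*ECe - ECiw)
LR = 3.79 / (5*5.2 - 3.79)
LR = 3.79 / 22.2100

0.1706


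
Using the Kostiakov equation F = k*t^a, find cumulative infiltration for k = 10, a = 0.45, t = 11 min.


F = k * t^a = 10 * 11^0.45
F = 10 * 2.941892

29.4189 mm


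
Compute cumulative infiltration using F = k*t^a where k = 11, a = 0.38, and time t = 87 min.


F = k * t^a = 11 * 87^0.38
F = 11 * 5.457796

60.0358 mm


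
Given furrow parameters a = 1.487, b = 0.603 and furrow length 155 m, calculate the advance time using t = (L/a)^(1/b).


t = (L/a)^(1/b)
t = (155/1.487)^(1/0.603)
t = 104.236718^(1/0.603)

2221.4406 min


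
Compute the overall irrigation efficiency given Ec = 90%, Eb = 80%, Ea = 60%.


Ec = 0.9, Eb = 0.8, Ea = 0.6
E = 0.9 * 0.8 * 0.6 * 100 = 43.2000%

43.2000 %


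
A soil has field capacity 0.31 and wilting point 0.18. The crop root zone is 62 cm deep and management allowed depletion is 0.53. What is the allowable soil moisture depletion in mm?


SMD = (FC - PWP) * d * MAD * 10
SMD = (0.31 - 0.18) * 62 * 0.53 * 10
SMD = 0.1300 * 62 * 0.53 * 10

42.7180 mm


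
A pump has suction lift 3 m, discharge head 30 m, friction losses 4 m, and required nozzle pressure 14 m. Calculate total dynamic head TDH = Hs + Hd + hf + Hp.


TDH = Hs + Hd + hf + Hp = 3 + 30 + 4 + 14 = 51

51 m


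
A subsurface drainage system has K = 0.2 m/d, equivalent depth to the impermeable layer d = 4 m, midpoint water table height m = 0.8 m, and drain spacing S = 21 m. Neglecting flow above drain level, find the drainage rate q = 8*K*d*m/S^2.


q = 8*K*d*m/S^2
q = 8*0.2*4*0.8/21^2
q = 5.1200 / 441

0.0116 m/d


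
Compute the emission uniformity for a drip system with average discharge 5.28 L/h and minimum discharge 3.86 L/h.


EU = (q_min/q_avg)*100 = (3.86/5.28)*100 = 73.1061%

73.1061 %


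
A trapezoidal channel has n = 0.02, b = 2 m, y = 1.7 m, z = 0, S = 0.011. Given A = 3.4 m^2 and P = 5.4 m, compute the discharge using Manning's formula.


R = A/P = 3.4/5.4 = 0.629630
Q = (1/0.02) * 3.4 * 0.629630^(2/3) * 0.011^0.5

13.0979 m^3/s


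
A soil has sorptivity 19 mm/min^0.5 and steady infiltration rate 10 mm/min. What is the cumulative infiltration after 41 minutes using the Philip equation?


F = S*sqrt(t) + A*t
F = 19*sqrt(41) + 10*41
F = 19*6.403124 + 410

531.6594 mm


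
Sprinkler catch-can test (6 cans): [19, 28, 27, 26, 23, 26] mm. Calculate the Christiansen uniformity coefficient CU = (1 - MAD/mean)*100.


mean = 24.833333 mm
MAD = 2.555556 mm
CU = (1 - 2.555556/24.833333)*100

89.7092 %


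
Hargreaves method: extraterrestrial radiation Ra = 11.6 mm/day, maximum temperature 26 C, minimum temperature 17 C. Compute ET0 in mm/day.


Tmean = (Tmax + Tmin)/2 = (26 + 17)/2 = 21.5
ET0 = 0.0023 * 11.6 * (21.5 + 17.8) * sqrt(26 - 17)
ET0 = 0.0023 * 11.6 * 39.3 * 3.000000

3.1456 mm/day


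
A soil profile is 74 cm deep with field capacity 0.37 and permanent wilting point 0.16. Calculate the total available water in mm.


AWC = (FC - PWP) * d * 10
AWC = (0.37 - 0.16) * 74 * 10
AWC = 0.2100 * 74 * 10

155.4000 mm


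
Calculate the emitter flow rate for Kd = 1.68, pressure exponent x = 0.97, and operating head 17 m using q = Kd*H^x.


q = Kd * H^x = 1.68 * 17^0.97 = 1.68 * 15.614765

26.2328 L/h


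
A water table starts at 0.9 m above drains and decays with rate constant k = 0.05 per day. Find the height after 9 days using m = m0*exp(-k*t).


m = m0 * exp(-k*t)
m = 0.9 * exp(-0.05 * 9)
m = 0.9 * exp(-0.4500)

0.5739 m


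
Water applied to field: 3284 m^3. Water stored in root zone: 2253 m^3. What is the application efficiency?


Ea = V_root / V_field * 100 = 2253 / 3284 * 100 = 68.6054%

68.6054 %


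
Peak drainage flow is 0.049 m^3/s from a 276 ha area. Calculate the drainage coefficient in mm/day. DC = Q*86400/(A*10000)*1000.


DC = Q * 86400 / (A * 10000) * 1000
DC = 0.049 * 86400 / (276 * 10000) * 1000
DC = 4233600.0000 / 2760000

1.5339 mm/day


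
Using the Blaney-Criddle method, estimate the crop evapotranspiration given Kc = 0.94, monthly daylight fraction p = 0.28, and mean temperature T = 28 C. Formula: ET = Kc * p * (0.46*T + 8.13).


ET = Kc * p * (0.46*T + 8.13)
ET = 0.94 * 0.28 * (0.46*28 + 8.13)
ET = 0.94 * 0.28 * 21.0100

5.5298 mm/day


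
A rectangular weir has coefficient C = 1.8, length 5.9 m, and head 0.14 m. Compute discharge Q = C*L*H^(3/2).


Q = C * L * H^(3/2) = 1.8 * 5.9 * 0.14^1.5 = 1.8 * 5.9 * 0.052383

0.5563 m^3/s


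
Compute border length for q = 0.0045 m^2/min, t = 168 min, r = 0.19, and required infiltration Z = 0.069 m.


L = q*t/((1+r)*Z)
L = 0.0045*168/((1+0.19)*0.069)
L = 0.756/0.08211

9.2072 m


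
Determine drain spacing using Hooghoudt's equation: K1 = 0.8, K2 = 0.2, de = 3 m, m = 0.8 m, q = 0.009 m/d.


S^2 = 8*K2*de*m/q + 4*K1*m^2/q
S^2 = 8*0.2*3*0.8/0.009 + 4*0.8*0.8^2/0.009
S = sqrt(654.2222)

25.5778 m


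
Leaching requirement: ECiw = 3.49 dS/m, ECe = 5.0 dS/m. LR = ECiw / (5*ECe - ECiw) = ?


LR = ECiw / (5*ECe - ECiw)
LR = 3.49 / (5*5.0 - 3.49)
LR = 3.49 / 21.5100

0.1623


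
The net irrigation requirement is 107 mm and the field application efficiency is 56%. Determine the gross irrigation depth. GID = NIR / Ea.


Ea = 56% = 0.56
GID = NIR / Ea = 107 / 0.56 = 191.0714 mm

191.0714 mm


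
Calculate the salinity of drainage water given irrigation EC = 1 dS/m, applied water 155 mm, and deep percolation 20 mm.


EC_dw = EC_iw * D_iw / D_dw
EC_dw = 1 * 155 / 20
EC_dw = 155 / 20

7.7500 dS/m


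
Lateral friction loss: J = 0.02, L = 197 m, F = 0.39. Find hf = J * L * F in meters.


hf = J * L * F = 0.02 * 197 * 0.39 = 1.5366 m

1.5366 m


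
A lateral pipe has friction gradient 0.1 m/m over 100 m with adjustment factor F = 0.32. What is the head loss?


hf = J * L * F = 0.1 * 100 * 0.32 = 3.2000 m

3.2000 m


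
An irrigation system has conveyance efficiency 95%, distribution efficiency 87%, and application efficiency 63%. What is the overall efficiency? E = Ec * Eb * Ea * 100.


Ec = 0.95, Eb = 0.87, Ea = 0.63
E = 0.95 * 0.87 * 0.63 * 100 = 52.0695%

52.0695 %


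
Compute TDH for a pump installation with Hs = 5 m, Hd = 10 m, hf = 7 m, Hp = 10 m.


TDH = Hs + Hd + hf + Hp = 5 + 10 + 7 + 10 = 32

32 m


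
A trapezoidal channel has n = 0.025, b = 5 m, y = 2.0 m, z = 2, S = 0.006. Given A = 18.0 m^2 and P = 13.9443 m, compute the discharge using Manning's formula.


R = A/P = 18.0/13.9443 = 1.290850
Q = (1/0.025) * 18.0 * 1.290850^(2/3) * 0.006^0.5

66.1189 m^3/s


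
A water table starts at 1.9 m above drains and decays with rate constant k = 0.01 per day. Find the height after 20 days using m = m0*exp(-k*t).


m = m0 * exp(-k*t)
m = 1.9 * exp(-0.01 * 20)
m = 1.9 * exp(-0.2000)

1.5556 m


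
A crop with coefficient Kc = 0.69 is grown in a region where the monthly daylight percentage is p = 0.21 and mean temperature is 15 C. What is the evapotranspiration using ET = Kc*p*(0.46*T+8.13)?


ET = Kc * p * (0.46*T + 8.13)
ET = 0.69 * 0.21 * (0.46*15 + 8.13)
ET = 0.69 * 0.21 * 15.0300

2.1778 mm/day


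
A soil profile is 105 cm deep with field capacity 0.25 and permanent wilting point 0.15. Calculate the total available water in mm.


AWC = (FC - PWP) * d * 10
AWC = (0.25 - 0.15) * 105 * 10
AWC = 0.1000 * 105 * 10

105.0000 mm


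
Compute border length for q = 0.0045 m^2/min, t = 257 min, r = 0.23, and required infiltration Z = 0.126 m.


L = q*t/((1+r)*Z)
L = 0.0045*257/((1+0.23)*0.126)
L = 1.1565/0.15498

7.4623 m


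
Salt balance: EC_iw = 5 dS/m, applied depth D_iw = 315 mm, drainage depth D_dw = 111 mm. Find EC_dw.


EC_dw = EC_iw * D_iw / D_dw
EC_dw = 5 * 315 / 111
EC_dw = 1575 / 111

14.1892 dS/m


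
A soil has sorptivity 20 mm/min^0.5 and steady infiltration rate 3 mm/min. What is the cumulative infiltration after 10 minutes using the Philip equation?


F = S*sqrt(t) + A*t
F = 20*sqrt(10) + 3*10
F = 20*3.162278 + 30

93.2456 mm


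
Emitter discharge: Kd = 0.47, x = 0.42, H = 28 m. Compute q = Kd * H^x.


q = Kd * H^x = 0.47 * 28^0.42 = 0.47 * 4.053278

1.9050 L/h


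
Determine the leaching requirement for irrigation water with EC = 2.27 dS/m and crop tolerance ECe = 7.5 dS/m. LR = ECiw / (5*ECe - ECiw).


LR = ECiw / (5*ECe - ECiw)
LR = 2.27 / (5*7.5 - 2.27)
LR = 2.27 / 35.2300

0.0644


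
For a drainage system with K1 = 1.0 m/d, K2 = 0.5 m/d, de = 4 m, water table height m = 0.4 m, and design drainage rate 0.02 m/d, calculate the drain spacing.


S^2 = 8*K2*de*m/q + 4*K1*m^2/q
S^2 = 8*0.5*4*0.4/0.02 + 4*1.0*0.4^2/0.02
S = sqrt(352.0000)

18.7617 m


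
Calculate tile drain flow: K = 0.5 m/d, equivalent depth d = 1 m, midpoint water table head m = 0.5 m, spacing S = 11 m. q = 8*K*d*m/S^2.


q = 8*K*d*m/S^2
q = 8*0.5*1*0.5/11^2
q = 2.0000 / 121

0.0165 m/d


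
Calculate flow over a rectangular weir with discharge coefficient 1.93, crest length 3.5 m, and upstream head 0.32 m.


Q = C * L * H^(3/2) = 1.93 * 3.5 * 0.32^1.5 = 1.93 * 3.5 * 0.181019

1.2228 m^3/s


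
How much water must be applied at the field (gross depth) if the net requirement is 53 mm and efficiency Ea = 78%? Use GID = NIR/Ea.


Ea = 78% = 0.78
GID = NIR / Ea = 53 / 0.78 = 67.9487 mm

67.9487 mm


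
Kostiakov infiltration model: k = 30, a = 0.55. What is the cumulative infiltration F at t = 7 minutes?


F = k * t^a = 30 * 7^0.55
F = 30 * 2.916110

87.4833 mm


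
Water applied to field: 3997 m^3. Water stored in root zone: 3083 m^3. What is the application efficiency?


Ea = V_root / V_field * 100 = 3083 / 3997 * 100 = 77.1328%

77.1328 %


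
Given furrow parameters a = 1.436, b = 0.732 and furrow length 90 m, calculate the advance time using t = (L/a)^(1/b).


t = (L/a)^(1/b)
t = (90/1.436)^(1/0.732)
t = 62.674095^(1/0.732)

285.1270 min


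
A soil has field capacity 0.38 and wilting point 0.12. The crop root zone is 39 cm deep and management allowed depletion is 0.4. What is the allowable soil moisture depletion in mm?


SMD = (FC - PWP) * d * MAD * 10
SMD = (0.38 - 0.12) * 39 * 0.4 * 10
SMD = 0.2600 * 39 * 0.4 * 10

40.5600 mm


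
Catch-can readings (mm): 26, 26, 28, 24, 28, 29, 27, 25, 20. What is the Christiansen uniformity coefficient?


mean = 25.888889 mm
MAD = 1.925926 mm
CU = (1 - 1.925926/25.888889)*100

92.5608 %


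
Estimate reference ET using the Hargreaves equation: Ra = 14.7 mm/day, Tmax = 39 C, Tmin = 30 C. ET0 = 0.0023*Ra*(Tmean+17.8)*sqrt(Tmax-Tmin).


Tmean = (Tmax + Tmin)/2 = (39 + 30)/2 = 34.5
ET0 = 0.0023 * 14.7 * (34.5 + 17.8) * sqrt(39 - 30)
ET0 = 0.0023 * 14.7 * 52.3 * 3.000000

5.3048 mm/day


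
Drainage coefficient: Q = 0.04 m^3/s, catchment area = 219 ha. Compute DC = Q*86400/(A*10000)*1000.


DC = Q * 86400 / (A * 10000) * 1000
DC = 0.04 * 86400 / (219 * 10000) * 1000
DC = 3456000.0000 / 2190000

1.5781 mm/day


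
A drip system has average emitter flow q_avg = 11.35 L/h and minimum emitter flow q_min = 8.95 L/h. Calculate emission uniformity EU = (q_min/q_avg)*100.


EU = (q_min/q_avg)*100 = (8.95/11.35)*100 = 78.8546%

78.8546 %


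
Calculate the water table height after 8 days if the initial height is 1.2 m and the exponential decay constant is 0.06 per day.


m = m0 * exp(-k*t)
m = 1.2 * exp(-0.06 * 8)
m = 1.2 * exp(-0.4800)

0.7425 m


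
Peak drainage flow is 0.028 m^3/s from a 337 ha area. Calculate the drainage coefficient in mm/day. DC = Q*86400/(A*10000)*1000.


DC = Q * 86400 / (A * 10000) * 1000
DC = 0.028 * 86400 / (337 * 10000) * 1000
DC = 2419200.0000 / 3370000

0.7179 mm/day


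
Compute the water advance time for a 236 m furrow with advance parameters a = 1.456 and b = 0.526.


t = (L/a)^(1/b)
t = (236/1.456)^(1/0.526)
t = 162.087912^(1/0.526)

15887.1802 min


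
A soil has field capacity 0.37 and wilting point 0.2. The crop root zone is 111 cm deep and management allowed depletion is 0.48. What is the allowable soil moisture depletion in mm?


SMD = (FC - PWP) * d * MAD * 10
SMD = (0.37 - 0.2) * 111 * 0.48 * 10
SMD = 0.1700 * 111 * 0.48 * 10

90.5760 mm


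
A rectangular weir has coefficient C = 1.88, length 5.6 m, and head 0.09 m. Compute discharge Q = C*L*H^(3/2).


Q = C * L * H^(3/2) = 1.88 * 5.6 * 0.09^1.5 = 1.88 * 5.6 * 0.027000

0.2843 m^3/s


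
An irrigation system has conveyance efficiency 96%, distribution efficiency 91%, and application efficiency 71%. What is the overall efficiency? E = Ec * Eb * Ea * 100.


Ec = 0.96, Eb = 0.91, Ea = 0.71
E = 0.96 * 0.91 * 0.71 * 100 = 62.0256%

62.0256 %


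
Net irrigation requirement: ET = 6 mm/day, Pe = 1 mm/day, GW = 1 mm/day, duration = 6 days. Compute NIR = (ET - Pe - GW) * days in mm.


Daily deficit = ET - Pe - GW = 6 - 1 - 1 = 4 mm/day
NIR = 4 * 6 = 24 mm

24.0000 mm


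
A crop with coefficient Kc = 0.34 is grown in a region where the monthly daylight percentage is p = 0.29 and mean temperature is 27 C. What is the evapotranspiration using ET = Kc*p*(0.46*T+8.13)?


ET = Kc * p * (0.46*T + 8.13)
ET = 0.34 * 0.29 * (0.46*27 + 8.13)
ET = 0.34 * 0.29 * 20.5500

2.0262 mm/day


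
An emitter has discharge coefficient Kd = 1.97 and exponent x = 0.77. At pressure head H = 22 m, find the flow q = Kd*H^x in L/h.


q = Kd * H^x = 1.97 * 22^0.77 = 1.97 * 10.806012

21.2878 L/h


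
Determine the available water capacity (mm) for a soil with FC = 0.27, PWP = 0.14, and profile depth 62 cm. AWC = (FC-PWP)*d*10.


AWC = (FC - PWP) * d * 10
AWC = (0.27 - 0.14) * 62 * 10
AWC = 0.1300 * 62 * 10

80.6000 mm


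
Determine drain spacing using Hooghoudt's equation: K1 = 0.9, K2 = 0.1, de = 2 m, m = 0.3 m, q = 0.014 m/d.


S^2 = 8*K2*de*m/q + 4*K1*m^2/q
S^2 = 8*0.1*2*0.3/0.014 + 4*0.9*0.3^2/0.014
S = sqrt(57.4286)

7.5782 m


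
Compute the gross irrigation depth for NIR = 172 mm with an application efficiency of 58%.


Ea = 58% = 0.58
GID = NIR / Ea = 172 / 0.58 = 296.5517 mm

296.5517 mm


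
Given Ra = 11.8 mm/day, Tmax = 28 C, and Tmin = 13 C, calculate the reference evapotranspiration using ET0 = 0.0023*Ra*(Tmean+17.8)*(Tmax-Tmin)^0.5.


Tmean = (Tmax + Tmin)/2 = (28 + 13)/2 = 20.5
ET0 = 0.0023 * 11.8 * (20.5 + 17.8) * sqrt(28 - 13)
ET0 = 0.0023 * 11.8 * 38.3 * 3.872983

4.0258 mm/day


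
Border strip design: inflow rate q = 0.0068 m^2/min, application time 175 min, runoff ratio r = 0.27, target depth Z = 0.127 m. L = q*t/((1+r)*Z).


L = q*t/((1+r)*Z)
L = 0.0068*175/((1+0.27)*0.127)
L = 1.19/0.16129

7.3780 m


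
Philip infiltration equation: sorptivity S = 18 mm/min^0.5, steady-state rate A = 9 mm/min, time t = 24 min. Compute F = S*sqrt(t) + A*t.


F = S*sqrt(t) + A*t
F = 18*sqrt(24) + 9*24
F = 18*4.898979 + 216

304.1816 mm


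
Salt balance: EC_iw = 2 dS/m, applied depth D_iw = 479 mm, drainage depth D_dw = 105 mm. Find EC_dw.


EC_dw = EC_iw * D_iw / D_dw
EC_dw = 2 * 479 / 105
EC_dw = 958 / 105

9.1238 dS/m


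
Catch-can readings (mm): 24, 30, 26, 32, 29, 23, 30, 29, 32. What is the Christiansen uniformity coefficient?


mean = 28.333333 mm
MAD = 2.666667 mm
CU = (1 - 2.666667/28.333333)*100

90.5882 %


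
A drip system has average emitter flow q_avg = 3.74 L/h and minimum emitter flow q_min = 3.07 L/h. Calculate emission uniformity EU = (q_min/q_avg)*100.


EU = (q_min/q_avg)*100 = (3.07/3.74)*100 = 82.0856%

82.0856 %


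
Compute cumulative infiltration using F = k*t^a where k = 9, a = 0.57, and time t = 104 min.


F = k * t^a = 9 * 104^0.57
F = 9 * 14.115914

127.0432 mm


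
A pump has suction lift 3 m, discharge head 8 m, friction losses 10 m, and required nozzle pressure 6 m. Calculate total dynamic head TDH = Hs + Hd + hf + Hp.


TDH = Hs + Hd + hf + Hp = 3 + 8 + 10 + 6 = 27

27 m


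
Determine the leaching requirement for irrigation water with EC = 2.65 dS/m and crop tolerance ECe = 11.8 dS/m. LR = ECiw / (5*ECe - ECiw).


LR = ECiw / (5*ECe - ECiw)
LR = 2.65 / (5*11.8 - 2.65)
LR = 2.65 / 56.3500

0.0470


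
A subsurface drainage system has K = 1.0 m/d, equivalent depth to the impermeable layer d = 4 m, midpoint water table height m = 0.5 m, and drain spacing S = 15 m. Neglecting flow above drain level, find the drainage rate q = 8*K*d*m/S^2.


q = 8*K*d*m/S^2
q = 8*1.0*4*0.5/15^2
q = 16.0000 / 225

0.0711 m/d


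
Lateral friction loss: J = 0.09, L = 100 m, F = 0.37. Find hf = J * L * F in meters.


hf = J * L * F = 0.09 * 100 * 0.37 = 3.3300 m

3.3300 m


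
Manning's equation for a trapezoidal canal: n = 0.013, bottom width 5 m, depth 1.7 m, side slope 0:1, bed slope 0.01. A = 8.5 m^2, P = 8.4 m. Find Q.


R = A/P = 8.5/8.4 = 1.011905
Q = (1/0.013) * 8.5 * 1.011905^(2/3) * 0.01^0.5

65.9025 m^3/s


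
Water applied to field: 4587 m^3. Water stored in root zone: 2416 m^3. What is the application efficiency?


Ea = V_root / V_field * 100 = 2416 / 4587 * 100 = 52.6706%

52.6706 %


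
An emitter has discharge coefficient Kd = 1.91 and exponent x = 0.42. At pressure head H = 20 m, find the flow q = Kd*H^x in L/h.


q = Kd * H^x = 1.91 * 20^0.42 = 1.91 * 3.519108

6.7215 L/h
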